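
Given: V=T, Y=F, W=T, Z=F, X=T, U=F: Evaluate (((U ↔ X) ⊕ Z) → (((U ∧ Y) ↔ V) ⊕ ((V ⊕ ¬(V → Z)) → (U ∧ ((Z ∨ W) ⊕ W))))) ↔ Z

Substituting V=T, Y=F, W=T, Z=F, X=T, U=F:
U ↔ X = F ↔ T = F
(U ↔ X) ⊕ Z = F ⊕ F = F
U ∧ Y = F ∧ F = F
(U ∧ Y) ↔ V = F ↔ T = F
V → Z = T → F = F
¬(V → Z) = ¬F = T
V ⊕ ¬(V → Z) = T ⊕ T = F
Z ∨ W = F ∨ T = T
(Z ∨ W) ⊕ W = T ⊕ T = F
U ∧ ((Z ∨ W) ⊕ W) = F ∧ F = F
(V ⊕ ¬(V → Z)) → (U ∧ ((Z ∨ W) ⊕ W)) = F → F = T
((U ∧ Y) ↔ V) ⊕ ((V ⊕ ¬(V → Z)) → (U ∧ ((Z ∨ W) ⊕ W))) = F ⊕ T = T
((U ↔ X) ⊕ Z) → (((U ∧ Y) ↔ V) ⊕ ((V ⊕ ¬(V → Z)) → (U ∧ ((Z ∨ W) ⊕ W)))) = F → T = T
(((U ↔ X) ⊕ Z) → (((U ∧ Y) ↔ V) ⊕ ((V ⊕ ¬(V → Z)) → (U ∧ ((Z ∨ W) ⊕ W))))) ↔ Z = T ↔ F = F

F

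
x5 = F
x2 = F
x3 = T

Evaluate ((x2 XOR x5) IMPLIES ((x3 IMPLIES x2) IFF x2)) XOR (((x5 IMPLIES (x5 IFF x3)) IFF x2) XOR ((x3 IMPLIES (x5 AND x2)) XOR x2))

T

x2 XOR x5 = F XOR F = F
x3 IMPLIES x2 = T IMPLIES F = F
(x3 IMPLIES x2) IFF x2 = F IFF F = T
(x2 XOR x5) IMPLIES ((x3 IMPLIES x2) IFF x2) = F IMPLIES T = T
x5 IFF x3 = F IFF T = F
x5 IMPLIES (x5 IFF x3) = F IMPLIES F = T
(x5 IMPLIES (x5 IFF x3)) IFF x2 = T IFF F = F
x5 AND x2 = F AND F = F
x3 IMPLIES (x5 AND x2) = T IMPLIES F = F
(x3 IMPLIES (x5 AND x2)) XOR x2 = F XOR F = F
((x5 IMPLIES (x5 IFF x3)) IFF x2) XOR ((x3 IMPLIES (x5 AND x2)) XOR x2) = F XOR F = F
((x2 XOR x5) IMPLIES ((x3 IMPLIES x2) IFF x2)) XOR (((x5 IMPLIES (x5 IFF x3)) IFF x2) XOR ((x3 IMPLIES (x5 AND x2)) XOR x2)) = T XOR F = T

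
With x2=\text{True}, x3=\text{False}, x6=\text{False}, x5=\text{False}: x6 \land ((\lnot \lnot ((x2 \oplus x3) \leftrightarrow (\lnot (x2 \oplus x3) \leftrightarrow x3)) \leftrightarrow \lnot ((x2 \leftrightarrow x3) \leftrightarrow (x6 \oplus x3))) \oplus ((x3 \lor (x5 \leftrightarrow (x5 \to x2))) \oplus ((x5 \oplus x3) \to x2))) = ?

Substituting x2=\text{True}, x3=\text{False}, x6=\text{False}, x5=\text{False}:
x2 \oplus x3 = \text{True} \oplus \text{False} = \text{True}
x2 \oplus x3 = \text{True} \oplus \text{False} = \text{True}
\lnot (x2 \oplus x3) = \lnot \text{True} = \text{False}
\lnot (x2 \oplus x3) \leftrightarrow x3 = \text{False} \leftrightarrow \text{False} = \text{True}
(x2 \oplus x3) \leftrightarrow (\lnot (x2 \oplus x3) \leftrightarrow x3) = \text{True} \leftrightarrow \text{True} = \text{True}
\lnot ((x2 \oplus x3) \leftrightarrow (\lnot (x2 \oplus x3) \leftrightarrow x3)) = \lnot \text{True} = \text{False}
\lnot \lnot ((x2 \oplus x3) \leftrightarrow (\lnot (x2 \oplus x3) \leftrightarrow x3)) = \lnot \text{False} = \text{True}
x2 \leftrightarrow x3 = \text{True} \leftrightarrow \text{False} = \text{False}
x6 \oplus x3 = \text{False} \oplus \text{False} = \text{False}
(x2 \leftrightarrow x3) \leftrightarrow (x6 \oplus x3) = \text{False} \leftrightarrow \text{False} = \text{True}
\lnot ((x2 \leftrightarrow x3) \leftrightarrow (x6 \oplus x3)) = \lnot \text{True} = \text{False}
\lnot \lnot ((x2 \oplus x3) \leftrightarrow (\lnot (x2 \oplus x3) \leftrightarrow x3)) \leftrightarrow \lnot ((x2 \leftrightarrow x3) \leftrightarrow (x6 \oplus x3)) = \text{True} \leftrightarrow \text{False} = \text{False}
x5 \to x2 = \text{False} \to \text{True} = \text{True}
x5 \leftrightarrow (x5 \to x2) = \text{False} \leftrightarrow \text{True} = \text{False}
x3 \lor (x5 \leftrightarrow (x5 \to x2)) = \text{False} \lor \text{False} = \text{False}
x5 \oplus x3 = \text{False} \oplus \text{False} = \text{False}
(x5 \oplus x3) \to x2 = \text{False} \to \text{True} = \text{True}
(x3 \lor (x5 \leftrightarrow (x5 \to x2))) \oplus ((x5 \oplus x3) \to x2) = \text{False} \oplus \text{True} = \text{True}
(\lnot \lnot ((x2 \oplus x3) \leftrightarrow (\lnot (x2 \oplus x3) \leftrightarrow x3)) \leftrightarrow \lnot ((x2 \leftrightarrow x3) \leftrightarrow (x6 \oplus x3))) \oplus ((x3 \lor (x5 \leftrightarrow (x5 \to x2))) \oplus ((x5 \oplus x3) \to x2)) = \text{False} \oplus \text{True} = \text{True}
x6 \land ((\lnot \lnot ((x2 \oplus x3) \leftrightarrow (\lnot (x2 \oplus x3) \leftrightarrow x3)) \leftrightarrow \lnot ((x2 \leftrightarrow x3) \leftrightarrow (x6 \oplus x3))) \oplus ((x3 \lor (x5 \leftrightarrow (x5 \to x2))) \oplus ((x5 \oplus x3) \to x2))) = \text{False} \land \text{True} = \text{False}

\text{False}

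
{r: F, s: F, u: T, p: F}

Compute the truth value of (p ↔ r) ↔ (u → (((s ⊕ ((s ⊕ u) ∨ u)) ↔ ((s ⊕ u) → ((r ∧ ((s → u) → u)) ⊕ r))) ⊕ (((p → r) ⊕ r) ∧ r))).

p ↔ r = F ↔ F = T
s ⊕ u = F ⊕ T = T
(s ⊕ u) ∨ u = T ∨ T = T
s ⊕ ((s ⊕ u) ∨ u) = F ⊕ T = T
s ⊕ u = F ⊕ T = T
s → u = F → T = T
(s → u) → u = T → T = T
r ∧ ((s → u) → u) = F ∧ T = F
(r ∧ ((s → u) → u)) ⊕ r = F ⊕ F = F
(s ⊕ u) → ((r ∧ ((s → u) → u)) ⊕ r) = T → F = F
(s ⊕ ((s ⊕ u) ∨ u)) ↔ ((s ⊕ u) → ((r ∧ ((s → u) → u)) ⊕ r)) = T ↔ F = F
p → r = F → F = T
(p → r) ⊕ r = T ⊕ F = T
((p → r) ⊕ r) ∧ r = T ∧ F = F
((s ⊕ ((s ⊕ u) ∨ u)) ↔ ((s ⊕ u) → ((r ∧ ((s → u) → u)) ⊕ r))) ⊕ (((p → r) ⊕ r) ∧ r) = F ⊕ F = F
u → (((s ⊕ ((s ⊕ u) ∨ u)) ↔ ((s ⊕ u) → ((r ∧ ((s → u) → u)) ⊕ r))) ⊕ (((p → r) ⊕ r) ∧ r)) = T → F = F
(p ↔ r) ↔ (u → (((s ⊕ ((s ⊕ u) ∨ u)) ↔ ((s ⊕ u) → ((r ∧ ((s → u) → u)) ⊕ r))) ⊕ (((p → r) ⊕ r) ∧ r))) = T ↔ F = F

F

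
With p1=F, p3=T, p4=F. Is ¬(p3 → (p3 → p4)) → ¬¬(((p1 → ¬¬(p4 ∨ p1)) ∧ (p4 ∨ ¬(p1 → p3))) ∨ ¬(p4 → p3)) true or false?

Substituting p1=F, p3=T, p4=F:
p3 → p4 = T → F = F
p3 → (p3 → p4) = T → F = F
¬(p3 → (p3 → p4)) = ¬F = T
p4 ∨ p1 = F ∨ F = F
¬(p4 ∨ p1) = ¬F = T
¬¬(p4 ∨ p1) = ¬T = F
p1 → ¬¬(p4 ∨ p1) = F → F = T
p1 → p3 = F → T = T
¬(p1 → p3) = ¬T = F
p4 ∨ ¬(p1 → p3) = F ∨ F = F
(p1 → ¬¬(p4 ∨ p1)) ∧ (p4 ∨ ¬(p1 → p3)) = T ∧ F = F
p4 → p3 = F → T = T
¬(p4 → p3) = ¬T = F
((p1 → ¬¬(p4 ∨ p1)) ∧ (p4 ∨ ¬(p1 → p3))) ∨ ¬(p4 → p3) = F ∨ F = F
¬(((p1 → ¬¬(p4 ∨ p1)) ∧ (p4 ∨ ¬(p1 → p3))) ∨ ¬(p4 → p3)) = ¬F = T
¬¬(((p1 → ¬¬(p4 ∨ p1)) ∧ (p4 ∨ ¬(p1 → p3))) ∨ ¬(p4 → p3)) = ¬T = F
¬(p3 → (p3 → p4)) → ¬¬(((p1 → ¬¬(p4 ∨ p1)) ∧ (p4 ∨ ¬(p1 → p3))) ∨ ¬(p4 → p3)) = T → F = F

F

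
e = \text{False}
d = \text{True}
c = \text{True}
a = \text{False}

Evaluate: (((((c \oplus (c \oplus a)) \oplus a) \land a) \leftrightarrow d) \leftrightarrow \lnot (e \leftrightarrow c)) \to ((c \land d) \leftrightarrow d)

c \oplus a = \text{True} \oplus \text{False} = \text{True}
c \oplus (c \oplus a) = \text{True} \oplus \text{True} = \text{False}
(c \oplus (c \oplus a)) \oplus a = \text{False} \oplus \text{False} = \text{False}
((c \oplus (c \oplus a)) \oplus a) \land a = \text{False} \land \text{False} = \text{False}
(((c \oplus (c \oplus a)) \oplus a) \land a) \leftrightarrow d = \text{False} \leftrightarrow \text{True} = \text{False}
e \leftrightarrow c = \text{False} \leftrightarrow \text{True} = \text{False}
\lnot (e \leftrightarrow c) = \lnot \text{False} = \text{True}
((((c \oplus (c \oplus a)) \oplus a) \land a) \leftrightarrow d) \leftrightarrow \lnot (e \leftrightarrow c) = \text{False} \leftrightarrow \text{True} = \text{False}
c \land d = \text{True} \land \text{True} = \text{True}
(c \land d) \leftrightarrow d = \text{True} \leftrightarrow \text{True} = \text{True}
(((((c \oplus (c \oplus a)) \oplus a) \land a) \leftrightarrow d) \leftrightarrow \lnot (e \leftrightarrow c)) \to ((c \land d) \leftrightarrow d) = \text{False} \to \text{True} = \text{True}

\text{True}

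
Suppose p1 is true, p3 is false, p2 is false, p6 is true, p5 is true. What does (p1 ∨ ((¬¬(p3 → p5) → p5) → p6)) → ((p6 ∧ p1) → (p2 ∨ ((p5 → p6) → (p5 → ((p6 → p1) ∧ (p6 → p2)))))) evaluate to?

False

Substituting p1=True, p3=False, p2=False, p6=True, p5=True:
p3 → p5 = False → True = True
¬(p3 → p5) = ¬True = False
¬¬(p3 → p5) = ¬False = True
¬¬(p3 → p5) → p5 = True → True = True
(¬¬(p3 → p5) → p5) → p6 = True → True = True
p1 ∨ ((¬¬(p3 → p5) → p5) → p6) = True ∨ True = True
p6 ∧ p1 = True ∧ True = True
p5 → p6 = True → True = True
p6 → p1 = True → True = True
p6 → p2 = True → False = False
(p6 → p1) ∧ (p6 → p2) = True ∧ False = False
p5 → ((p6 → p1) ∧ (p6 → p2)) = True → False = False
(p5 → p6) → (p5 → ((p6 → p1) ∧ (p6 → p2))) = True → False = False
p2 ∨ ((p5 → p6) → (p5 → ((p6 → p1) ∧ (p6 → p2)))) = False ∨ False = False
(p6 ∧ p1) → (p2 ∨ ((p5 → p6) → (p5 → ((p6 → p1) ∧ (p6 → p2))))) = True → False = False
(p1 ∨ ((¬¬(p3 → p5) → p5) → p6)) → ((p6 ∧ p1) → (p2 ∨ ((p5 → p6) → (p5 → ((p6 → p1) ∧ (p6 → p2)))))) = True → False = False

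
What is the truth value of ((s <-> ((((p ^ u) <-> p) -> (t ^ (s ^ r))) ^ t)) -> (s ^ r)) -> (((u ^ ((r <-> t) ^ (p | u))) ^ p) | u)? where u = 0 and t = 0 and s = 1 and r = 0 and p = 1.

p ^ u = 1 ^ 0 = 1
(p ^ u) <-> p = 1 <-> 1 = 1
s ^ r = 1 ^ 0 = 1
t ^ (s ^ r) = 0 ^ 1 = 1
((p ^ u) <-> p) -> (t ^ (s ^ r)) = 1 -> 1 = 1
(((p ^ u) <-> p) -> (t ^ (s ^ r))) ^ t = 1 ^ 0 = 1
s <-> ((((p ^ u) <-> p) -> (t ^ (s ^ r))) ^ t) = 1 <-> 1 = 1
s ^ r = 1 ^ 0 = 1
(s <-> ((((p ^ u) <-> p) -> (t ^ (s ^ r))) ^ t)) -> (s ^ r) = 1 -> 1 = 1
r <-> t = 0 <-> 0 = 1
p | u = 1 | 0 = 1
(r <-> t) ^ (p | u) = 1 ^ 1 = 0
u ^ ((r <-> t) ^ (p | u)) = 0 ^ 0 = 0
(u ^ ((r <-> t) ^ (p | u))) ^ p = 0 ^ 1 = 1
((u ^ ((r <-> t) ^ (p | u))) ^ p) | u = 1 | 0 = 1
((s <-> ((((p ^ u) <-> p) -> (t ^ (s ^ r))) ^ t)) -> (s ^ r)) -> (((u ^ ((r <-> t) ^ (p | u))) ^ p) | u) = 1 -> 1 = 1

1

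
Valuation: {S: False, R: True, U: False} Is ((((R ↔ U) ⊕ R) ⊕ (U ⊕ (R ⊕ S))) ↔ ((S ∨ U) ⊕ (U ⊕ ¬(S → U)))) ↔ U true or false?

R ↔ U = True ↔ False = False
(R ↔ U) ⊕ R = False ⊕ True = True
R ⊕ S = True ⊕ False = True
U ⊕ (R ⊕ S) = False ⊕ True = True
((R ↔ U) ⊕ R) ⊕ (U ⊕ (R ⊕ S)) = True ⊕ True = False
S ∨ U = False ∨ False = False
S → U = False → False = True
¬(S → U) = ¬True = False
U ⊕ ¬(S → U) = False ⊕ False = False
(S ∨ U) ⊕ (U ⊕ ¬(S → U)) = False ⊕ False = False
(((R ↔ U) ⊕ R) ⊕ (U ⊕ (R ⊕ S))) ↔ ((S ∨ U) ⊕ (U ⊕ ¬(S → U))) = False ↔ False = True
((((R ↔ U) ⊕ R) ⊕ (U ⊕ (R ⊕ S))) ↔ ((S ∨ U) ⊕ (U ⊕ ¬(S → U)))) ↔ U = True ↔ False = False

False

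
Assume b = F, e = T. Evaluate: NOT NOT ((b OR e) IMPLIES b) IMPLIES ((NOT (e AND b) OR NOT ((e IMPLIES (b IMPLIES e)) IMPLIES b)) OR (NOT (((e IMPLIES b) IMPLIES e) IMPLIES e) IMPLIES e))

T

b OR e = F OR T = T
(b OR e) IMPLIES b = T IMPLIES F = F
NOT ((b OR e) IMPLIES b) = NOT F = T
NOT NOT ((b OR e) IMPLIES b) = NOT T = F
e AND b = T AND F = F
NOT (e AND b) = NOT F = T
b IMPLIES e = F IMPLIES T = T
e IMPLIES (b IMPLIES e) = T IMPLIES T = T
(e IMPLIES (b IMPLIES e)) IMPLIES b = T IMPLIES F = F
NOT ((e IMPLIES (b IMPLIES e)) IMPLIES b) = NOT F = T
NOT (e AND b) OR NOT ((e IMPLIES (b IMPLIES e)) IMPLIES b) = T OR T = T
e IMPLIES b = T IMPLIES F = F
(e IMPLIES b) IMPLIES e = F IMPLIES T = T
((e IMPLIES b) IMPLIES e) IMPLIES e = T IMPLIES T = T
NOT (((e IMPLIES b) IMPLIES e) IMPLIES e) = NOT T = F
NOT (((e IMPLIES b) IMPLIES e) IMPLIES e) IMPLIES e = F IMPLIES T = T
(NOT (e AND b) OR NOT ((e IMPLIES (b IMPLIES e)) IMPLIES b)) OR (NOT (((e IMPLIES b) IMPLIES e) IMPLIES e) IMPLIES e) = T OR T = T
NOT NOT ((b OR e) IMPLIES b) IMPLIES ((NOT (e AND b) OR NOT ((e IMPLIES (b IMPLIES e)) IMPLIES b)) OR (NOT (((e IMPLIES b) IMPLIES e) IMPLIES e) IMPLIES e)) = F IMPLIES T = T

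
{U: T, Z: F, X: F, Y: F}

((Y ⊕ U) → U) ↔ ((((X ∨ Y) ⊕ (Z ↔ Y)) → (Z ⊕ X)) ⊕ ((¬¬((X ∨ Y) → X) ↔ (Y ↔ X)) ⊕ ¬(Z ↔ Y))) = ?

T

Y ⊕ U = F ⊕ T = T
(Y ⊕ U) → U = T → T = T
X ∨ Y = F ∨ F = F
Z ↔ Y = F ↔ F = T
(X ∨ Y) ⊕ (Z ↔ Y) = F ⊕ T = T
Z ⊕ X = F ⊕ F = F
((X ∨ Y) ⊕ (Z ↔ Y)) → (Z ⊕ X) = T → F = F
X ∨ Y = F ∨ F = F
(X ∨ Y) → X = F → F = T
¬((X ∨ Y) → X) = ¬T = F
¬¬((X ∨ Y) → X) = ¬F = T
Y ↔ X = F ↔ F = T
¬¬((X ∨ Y) → X) ↔ (Y ↔ X) = T ↔ T = T
Z ↔ Y = F ↔ F = T
¬(Z ↔ Y) = ¬T = F
(¬¬((X ∨ Y) → X) ↔ (Y ↔ X)) ⊕ ¬(Z ↔ Y) = T ⊕ F = T
(((X ∨ Y) ⊕ (Z ↔ Y)) → (Z ⊕ X)) ⊕ ((¬¬((X ∨ Y) → X) ↔ (Y ↔ X)) ⊕ ¬(Z ↔ Y)) = F ⊕ T = T
((Y ⊕ U) → U) ↔ ((((X ∨ Y) ⊕ (Z ↔ Y)) → (Z ⊕ X)) ⊕ ((¬¬((X ∨ Y) → X) ↔ (Y ↔ X)) ⊕ ¬(Z ↔ Y))) = T ↔ T = T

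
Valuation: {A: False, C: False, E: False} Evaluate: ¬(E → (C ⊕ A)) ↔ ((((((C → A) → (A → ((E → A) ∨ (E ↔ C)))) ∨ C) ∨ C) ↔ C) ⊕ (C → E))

False

C ⊕ A = False ⊕ False = False
E → (C ⊕ A) = False → False = True
¬(E → (C ⊕ A)) = ¬True = False
C → A = False → False = True
E → A = False → False = True
E ↔ C = False ↔ False = True
(E → A) ∨ (E ↔ C) = True ∨ True = True
A → ((E → A) ∨ (E ↔ C)) = False → True = True
(C → A) → (A → ((E → A) ∨ (E ↔ C))) = True → True = True
((C → A) → (A → ((E → A) ∨ (E ↔ C)))) ∨ C = True ∨ False = True
(((C → A) → (A → ((E → A) ∨ (E ↔ C)))) ∨ C) ∨ C = True ∨ False = True
((((C → A) → (A → ((E → A) ∨ (E ↔ C)))) ∨ C) ∨ C) ↔ C = True ↔ False = False
C → E = False → False = True
(((((C → A) → (A → ((E → A) ∨ (E ↔ C)))) ∨ C) ∨ C) ↔ C) ⊕ (C → E) = False ⊕ True = True
¬(E → (C ⊕ A)) ↔ ((((((C → A) → (A → ((E → A) ∨ (E ↔ C)))) ∨ C) ∨ C) ↔ C) ⊕ (C → E)) = False ↔ True = False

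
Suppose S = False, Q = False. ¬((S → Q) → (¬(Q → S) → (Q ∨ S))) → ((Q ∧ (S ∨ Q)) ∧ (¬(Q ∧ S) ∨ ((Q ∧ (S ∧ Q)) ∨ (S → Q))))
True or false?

True

S → Q = False → False = True
Q → S = False → False = True
¬(Q → S) = ¬True = False
Q ∨ S = False ∨ False = False
¬(Q → S) → (Q ∨ S) = False → False = True
(S → Q) → (¬(Q → S) → (Q ∨ S)) = True → True = True
¬((S → Q) → (¬(Q → S) → (Q ∨ S))) = ¬True = False
S ∨ Q = False ∨ False = False
Q ∧ (S ∨ Q) = False ∧ False = False
Q ∧ S = False ∧ False = False
¬(Q ∧ S) = ¬False = True
S ∧ Q = False ∧ False = False
Q ∧ (S ∧ Q) = False ∧ False = False
S → Q = False → False = True
(Q ∧ (S ∧ Q)) ∨ (S → Q) = False ∨ True = True
¬(Q ∧ S) ∨ ((Q ∧ (S ∧ Q)) ∨ (S → Q)) = True ∨ True = True
(Q ∧ (S ∨ Q)) ∧ (¬(Q ∧ S) ∨ ((Q ∧ (S ∧ Q)) ∨ (S → Q))) = False ∧ True = False
¬((S → Q) → (¬(Q → S) → (Q ∨ S))) → ((Q ∧ (S ∨ Q)) ∧ (¬(Q ∧ S) ∨ ((Q ∧ (S ∧ Q)) ∨ (S → Q)))) = False → False = True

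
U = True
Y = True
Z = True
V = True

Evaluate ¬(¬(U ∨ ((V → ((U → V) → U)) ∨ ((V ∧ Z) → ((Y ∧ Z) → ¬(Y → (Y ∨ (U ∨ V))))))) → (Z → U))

False

U → V = True → True = True
(U → V) → U = True → True = True
V → ((U → V) → U) = True → True = True
V ∧ Z = True ∧ True = True
Y ∧ Z = True ∧ True = True
U ∨ V = True ∨ True = True
Y ∨ (U ∨ V) = True ∨ True = True
Y → (Y ∨ (U ∨ V)) = True → True = True
¬(Y → (Y ∨ (U ∨ V))) = ¬True = False
(Y ∧ Z) → ¬(Y → (Y ∨ (U ∨ V))) = True → False = False
(V ∧ Z) → ((Y ∧ Z) → ¬(Y → (Y ∨ (U ∨ V)))) = True → False = False
(V → ((U → V) → U)) ∨ ((V ∧ Z) → ((Y ∧ Z) → ¬(Y → (Y ∨ (U ∨ V))))) = True ∨ False = True
U ∨ ((V → ((U → V) → U)) ∨ ((V ∧ Z) → ((Y ∧ Z) → ¬(Y → (Y ∨ (U ∨ V)))))) = True ∨ True = True
¬(U ∨ ((V → ((U → V) → U)) ∨ ((V ∧ Z) → ((Y ∧ Z) → ¬(Y → (Y ∨ (U ∨ V))))))) = ¬True = False
Z → U = True → True = True
¬(U ∨ ((V → ((U → V) → U)) ∨ ((V ∧ Z) → ((Y ∧ Z) → ¬(Y → (Y ∨ (U ∨ V))))))) → (Z → U) = False → True = True
¬(¬(U ∨ ((V → ((U → V) → U)) ∨ ((V ∧ Z) → ((Y ∧ Z) → ¬(Y → (Y ∨ (U ∨ V))))))) → (Z → U)) = ¬True = False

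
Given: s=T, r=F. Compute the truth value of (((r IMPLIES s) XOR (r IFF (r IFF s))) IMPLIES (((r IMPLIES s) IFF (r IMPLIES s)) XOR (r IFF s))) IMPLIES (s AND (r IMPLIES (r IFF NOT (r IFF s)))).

T

r IMPLIES s = F IMPLIES T = T
r IFF s = F IFF T = F
r IFF (r IFF s) = F IFF F = T
(r IMPLIES s) XOR (r IFF (r IFF s)) = T XOR T = F
r IMPLIES s = F IMPLIES T = T
r IMPLIES s = F IMPLIES T = T
(r IMPLIES s) IFF (r IMPLIES s) = T IFF T = T
r IFF s = F IFF T = F
((r IMPLIES s) IFF (r IMPLIES s)) XOR (r IFF s) = T XOR F = T
((r IMPLIES s) XOR (r IFF (r IFF s))) IMPLIES (((r IMPLIES s) IFF (r IMPLIES s)) XOR (r IFF s)) = F IMPLIES T = T
r IFF s = F IFF T = F
NOT (r IFF s) = NOT F = T
r IFF NOT (r IFF s) = F IFF T = F
r IMPLIES (r IFF NOT (r IFF s)) = F IMPLIES F = T
s AND (r IMPLIES (r IFF NOT (r IFF s))) = T AND T = T
(((r IMPLIES s) XOR (r IFF (r IFF s))) IMPLIES (((r IMPLIES s) IFF (r IMPLIES s)) XOR (r IFF s))) IMPLIES (s AND (r IMPLIES (r IFF NOT (r IFF s)))) = T IMPLIES T = T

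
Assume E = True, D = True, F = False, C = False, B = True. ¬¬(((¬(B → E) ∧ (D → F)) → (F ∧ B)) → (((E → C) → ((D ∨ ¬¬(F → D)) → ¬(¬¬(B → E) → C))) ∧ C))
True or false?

Substituting E=True, D=True, F=False, C=False, B=True:
B → E = True → True = True
¬(B → E) = ¬True = False
D → F = True → False = False
¬(B → E) ∧ (D → F) = False ∧ False = False
F ∧ B = False ∧ True = False
(¬(B → E) ∧ (D → F)) → (F ∧ B) = False → False = True
E → C = True → False = False
F → D = False → True = True
¬(F → D) = ¬True = False
¬¬(F → D) = ¬False = True
D ∨ ¬¬(F → D) = True ∨ True = True
B → E = True → True = True
¬(B → E) = ¬True = False
¬¬(B → E) = ¬False = True
¬¬(B → E) → C = True → False = False
¬(¬¬(B → E) → C) = ¬False = True
(D ∨ ¬¬(F → D)) → ¬(¬¬(B → E) → C) = True → True = True
(E → C) → ((D ∨ ¬¬(F → D)) → ¬(¬¬(B → E) → C)) = False → True = True
((E → C) → ((D ∨ ¬¬(F → D)) → ¬(¬¬(B → E) → C))) ∧ C = True ∧ False = False
((¬(B → E) ∧ (D → F)) → (F ∧ B)) → (((E → C) → ((D ∨ ¬¬(F → D)) → ¬(¬¬(B → E) → C))) ∧ C) = True → False = False
¬(((¬(B → E) ∧ (D → F)) → (F ∧ B)) → (((E → C) → ((D ∨ ¬¬(F → D)) → ¬(¬¬(B → E) → C))) ∧ C)) = ¬False = True
¬¬(((¬(B → E) ∧ (D → F)) → (F ∧ B)) → (((E → C) → ((D ∨ ¬¬(F → D)) → ¬(¬¬(B → E) → C))) ∧ C)) = ¬True = False

False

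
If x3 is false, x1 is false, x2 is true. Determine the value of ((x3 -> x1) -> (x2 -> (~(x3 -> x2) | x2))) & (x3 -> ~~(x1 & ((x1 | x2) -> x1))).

True

x3 -> x1 = False -> False = True
x3 -> x2 = False -> True = True
~(x3 -> x2) = ~True = False
~(x3 -> x2) | x2 = False | True = True
x2 -> (~(x3 -> x2) | x2) = True -> True = True
(x3 -> x1) -> (x2 -> (~(x3 -> x2) | x2)) = True -> True = True
x1 | x2 = False | True = True
(x1 | x2) -> x1 = True -> False = False
x1 & ((x1 | x2) -> x1) = False & False = False
~(x1 & ((x1 | x2) -> x1)) = ~False = True
~~(x1 & ((x1 | x2) -> x1)) = ~True = False
x3 -> ~~(x1 & ((x1 | x2) -> x1)) = False -> False = True
((x3 -> x1) -> (x2 -> (~(x3 -> x2) | x2))) & (x3 -> ~~(x1 & ((x1 | x2) -> x1))) = True & True = True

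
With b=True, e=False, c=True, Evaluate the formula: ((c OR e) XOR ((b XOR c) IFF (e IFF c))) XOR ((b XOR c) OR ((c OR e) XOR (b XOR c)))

c OR e = True OR False = True
b XOR c = True XOR True = False
e IFF c = False IFF True = False
(b XOR c) IFF (e IFF c) = False IFF False = True
(c OR e) XOR ((b XOR c) IFF (e IFF c)) = True XOR True = False
b XOR c = True XOR True = False
c OR e = True OR False = True
b XOR c = True XOR True = False
(c OR e) XOR (b XOR c) = True XOR False = True
(b XOR c) OR ((c OR e) XOR (b XOR c)) = False OR True = True
((c OR e) XOR ((b XOR c) IFF (e IFF c))) XOR ((b XOR c) OR ((c OR e) XOR (b XOR c))) = False XOR True = True

True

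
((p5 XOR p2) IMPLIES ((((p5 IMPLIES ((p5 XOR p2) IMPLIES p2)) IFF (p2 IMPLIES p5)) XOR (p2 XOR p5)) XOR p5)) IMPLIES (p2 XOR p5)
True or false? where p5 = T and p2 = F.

T

Substituting p5=T, p2=F:
p5 XOR p2 = T XOR F = T
p5 XOR p2 = T XOR F = T
(p5 XOR p2) IMPLIES p2 = T IMPLIES F = F
p5 IMPLIES ((p5 XOR p2) IMPLIES p2) = T IMPLIES F = F
p2 IMPLIES p5 = F IMPLIES T = T
(p5 IMPLIES ((p5 XOR p2) IMPLIES p2)) IFF (p2 IMPLIES p5) = F IFF T = F
p2 XOR p5 = F XOR T = T
((p5 IMPLIES ((p5 XOR p2) IMPLIES p2)) IFF (p2 IMPLIES p5)) XOR (p2 XOR p5) = F XOR T = T
(((p5 IMPLIES ((p5 XOR p2) IMPLIES p2)) IFF (p2 IMPLIES p5)) XOR (p2 XOR p5)) XOR p5 = T XOR T = F
(p5 XOR p2) IMPLIES ((((p5 IMPLIES ((p5 XOR p2) IMPLIES p2)) IFF (p2 IMPLIES p5)) XOR (p2 XOR p5)) XOR p5) = T IMPLIES F = F
p2 XOR p5 = F XOR T = T
((p5 XOR p2) IMPLIES ((((p5 IMPLIES ((p5 XOR p2) IMPLIES p2)) IFF (p2 IMPLIES p5)) XOR (p2 XOR p5)) XOR p5)) IMPLIES (p2 XOR p5) = F IMPLIES T = T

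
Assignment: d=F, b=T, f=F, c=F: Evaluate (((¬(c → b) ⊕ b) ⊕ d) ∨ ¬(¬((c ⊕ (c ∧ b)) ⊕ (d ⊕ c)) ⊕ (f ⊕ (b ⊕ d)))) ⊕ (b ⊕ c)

c → b = F → T = T
¬(c → b) = ¬T = F
¬(c → b) ⊕ b = F ⊕ T = T
(¬(c → b) ⊕ b) ⊕ d = T ⊕ F = T
c ∧ b = F ∧ T = F
c ⊕ (c ∧ b) = F ⊕ F = F
d ⊕ c = F ⊕ F = F
(c ⊕ (c ∧ b)) ⊕ (d ⊕ c) = F ⊕ F = F
¬((c ⊕ (c ∧ b)) ⊕ (d ⊕ c)) = ¬F = T
b ⊕ d = T ⊕ F = T
f ⊕ (b ⊕ d) = F ⊕ T = T
¬((c ⊕ (c ∧ b)) ⊕ (d ⊕ c)) ⊕ (f ⊕ (b ⊕ d)) = T ⊕ T = F
¬(¬((c ⊕ (c ∧ b)) ⊕ (d ⊕ c)) ⊕ (f ⊕ (b ⊕ d))) = ¬F = T
((¬(c → b) ⊕ b) ⊕ d) ∨ ¬(¬((c ⊕ (c ∧ b)) ⊕ (d ⊕ c)) ⊕ (f ⊕ (b ⊕ d))) = T ∨ T = T
b ⊕ c = T ⊕ F = T
(((¬(c → b) ⊕ b) ⊕ d) ∨ ¬(¬((c ⊕ (c ∧ b)) ⊕ (d ⊕ c)) ⊕ (f ⊕ (b ⊕ d)))) ⊕ (b ⊕ c) = T ⊕ T = F

F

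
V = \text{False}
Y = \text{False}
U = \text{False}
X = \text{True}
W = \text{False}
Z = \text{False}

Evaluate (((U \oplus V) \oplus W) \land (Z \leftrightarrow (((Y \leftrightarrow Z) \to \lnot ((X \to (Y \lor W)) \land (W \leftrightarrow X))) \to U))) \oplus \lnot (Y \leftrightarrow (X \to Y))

U \oplus V = \text{False} \oplus \text{False} = \text{False}
(U \oplus V) \oplus W = \text{False} \oplus \text{False} = \text{False}
Y \leftrightarrow Z = \text{False} \leftrightarrow \text{False} = \text{True}
Y \lor W = \text{False} \lor \text{False} = \text{False}
X \to (Y \lor W) = \text{True} \to \text{False} = \text{False}
W \leftrightarrow X = \text{False} \leftrightarrow \text{True} = \text{False}
(X \to (Y \lor W)) \land (W \leftrightarrow X) = \text{False} \land \text{False} = \text{False}
\lnot ((X \to (Y \lor W)) \land (W \leftrightarrow X)) = \lnot \text{False} = \text{True}
(Y \leftrightarrow Z) \to \lnot ((X \to (Y \lor W)) \land (W \leftrightarrow X)) = \text{True} \to \text{True} = \text{True}
((Y \leftrightarrow Z) \to \lnot ((X \to (Y \lor W)) \land (W \leftrightarrow X))) \to U = \text{True} \to \text{False} = \text{False}
Z \leftrightarrow (((Y \leftrightarrow Z) \to \lnot ((X \to (Y \lor W)) \land (W \leftrightarrow X))) \to U) = \text{False} \leftrightarrow \text{False} = \text{True}
((U \oplus V) \oplus W) \land (Z \leftrightarrow (((Y \leftrightarrow Z) \to \lnot ((X \to (Y \lor W)) \land (W \leftrightarrow X))) \to U)) = \text{False} \land \text{True} = \text{False}
X \to Y = \text{True} \to \text{False} = \text{False}
Y \leftrightarrow (X \to Y) = \text{False} \leftrightarrow \text{False} = \text{True}
\lnot (Y \leftrightarrow (X \to Y)) = \lnot \text{True} = \text{False}
(((U \oplus V) \oplus W) \land (Z \leftrightarrow (((Y \leftrightarrow Z) \to \lnot ((X \to (Y \lor W)) \land (W \leftrightarrow X))) \to U))) \oplus \lnot (Y \leftrightarrow (X \to Y)) = \text{False} \oplus \text{False} = \text{False}

\text{False}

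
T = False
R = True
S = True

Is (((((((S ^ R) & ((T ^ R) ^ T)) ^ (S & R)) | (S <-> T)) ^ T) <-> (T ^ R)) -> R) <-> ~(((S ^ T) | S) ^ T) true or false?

S ^ R = True ^ True = False
T ^ R = False ^ True = True
(T ^ R) ^ T = True ^ False = True
(S ^ R) & ((T ^ R) ^ T) = False & True = False
S & R = True & True = True
((S ^ R) & ((T ^ R) ^ T)) ^ (S & R) = False ^ True = True
S <-> T = True <-> False = False
(((S ^ R) & ((T ^ R) ^ T)) ^ (S & R)) | (S <-> T) = True | False = True
((((S ^ R) & ((T ^ R) ^ T)) ^ (S & R)) | (S <-> T)) ^ T = True ^ False = True
T ^ R = False ^ True = True
(((((S ^ R) & ((T ^ R) ^ T)) ^ (S & R)) | (S <-> T)) ^ T) <-> (T ^ R) = True <-> True = True
((((((S ^ R) & ((T ^ R) ^ T)) ^ (S & R)) | (S <-> T)) ^ T) <-> (T ^ R)) -> R = True -> True = True
S ^ T = True ^ False = True
(S ^ T) | S = True | True = True
((S ^ T) | S) ^ T = True ^ False = True
~(((S ^ T) | S) ^ T) = ~True = False
(((((((S ^ R) & ((T ^ R) ^ T)) ^ (S & R)) | (S <-> T)) ^ T) <-> (T ^ R)) -> R) <-> ~(((S ^ T) | S) ^ T) = True <-> False = False

False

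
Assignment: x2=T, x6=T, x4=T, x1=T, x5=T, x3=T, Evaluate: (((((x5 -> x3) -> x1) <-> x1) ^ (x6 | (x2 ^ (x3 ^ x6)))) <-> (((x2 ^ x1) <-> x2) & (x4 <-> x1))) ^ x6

x5 -> x3 = T -> T = T
(x5 -> x3) -> x1 = T -> T = T
((x5 -> x3) -> x1) <-> x1 = T <-> T = T
x3 ^ x6 = T ^ T = F
x2 ^ (x3 ^ x6) = T ^ F = T
x6 | (x2 ^ (x3 ^ x6)) = T | T = T
(((x5 -> x3) -> x1) <-> x1) ^ (x6 | (x2 ^ (x3 ^ x6))) = T ^ T = F
x2 ^ x1 = T ^ T = F
(x2 ^ x1) <-> x2 = F <-> T = F
x4 <-> x1 = T <-> T = T
((x2 ^ x1) <-> x2) & (x4 <-> x1) = F & T = F
((((x5 -> x3) -> x1) <-> x1) ^ (x6 | (x2 ^ (x3 ^ x6)))) <-> (((x2 ^ x1) <-> x2) & (x4 <-> x1)) = F <-> F = T
(((((x5 -> x3) -> x1) <-> x1) ^ (x6 | (x2 ^ (x3 ^ x6)))) <-> (((x2 ^ x1) <-> x2) & (x4 <-> x1))) ^ x6 = T ^ T = F

F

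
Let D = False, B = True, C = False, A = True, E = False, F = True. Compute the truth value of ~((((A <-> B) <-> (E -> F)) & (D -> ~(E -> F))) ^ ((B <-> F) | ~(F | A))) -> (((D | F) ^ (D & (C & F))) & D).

A <-> B = True <-> True = True
E -> F = False -> True = True
(A <-> B) <-> (E -> F) = True <-> True = True
E -> F = False -> True = True
~(E -> F) = ~True = False
D -> ~(E -> F) = False -> False = True
((A <-> B) <-> (E -> F)) & (D -> ~(E -> F)) = True & True = True
B <-> F = True <-> True = True
F | A = True | True = True
~(F | A) = ~True = False
(B <-> F) | ~(F | A) = True | False = True
(((A <-> B) <-> (E -> F)) & (D -> ~(E -> F))) ^ ((B <-> F) | ~(F | A)) = True ^ True = False
~((((A <-> B) <-> (E -> F)) & (D -> ~(E -> F))) ^ ((B <-> F) | ~(F | A))) = ~False = True
D | F = False | True = True
C & F = False & True = False
D & (C & F) = False & False = False
(D | F) ^ (D & (C & F)) = True ^ False = True
((D | F) ^ (D & (C & F))) & D = True & False = False
~((((A <-> B) <-> (E -> F)) & (D -> ~(E -> F))) ^ ((B <-> F) | ~(F | A))) -> (((D | F) ^ (D & (C & F))) & D) = True -> False = False

False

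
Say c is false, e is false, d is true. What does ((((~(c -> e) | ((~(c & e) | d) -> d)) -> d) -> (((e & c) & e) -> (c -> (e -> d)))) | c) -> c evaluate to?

0

Substituting c=0, e=0, d=1:
c -> e = 0 -> 0 = 1
~(c -> e) = ~1 = 0
c & e = 0 & 0 = 0
~(c & e) = ~0 = 1
~(c & e) | d = 1 | 1 = 1
(~(c & e) | d) -> d = 1 -> 1 = 1
~(c -> e) | ((~(c & e) | d) -> d) = 0 | 1 = 1
(~(c -> e) | ((~(c & e) | d) -> d)) -> d = 1 -> 1 = 1
e & c = 0 & 0 = 0
(e & c) & e = 0 & 0 = 0
e -> d = 0 -> 1 = 1
c -> (e -> d) = 0 -> 1 = 1
((e & c) & e) -> (c -> (e -> d)) = 0 -> 1 = 1
((~(c -> e) | ((~(c & e) | d) -> d)) -> d) -> (((e & c) & e) -> (c -> (e -> d))) = 1 -> 1 = 1
(((~(c -> e) | ((~(c & e) | d) -> d)) -> d) -> (((e & c) & e) -> (c -> (e -> d)))) | c = 1 | 0 = 1
((((~(c -> e) | ((~(c & e) | d) -> d)) -> d) -> (((e & c) & e) -> (c -> (e -> d)))) | c) -> c = 1 -> 0 = 0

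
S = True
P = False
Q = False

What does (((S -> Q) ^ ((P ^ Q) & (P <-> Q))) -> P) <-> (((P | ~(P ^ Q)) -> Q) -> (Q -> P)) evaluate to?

True

S -> Q = True -> False = False
P ^ Q = False ^ False = False
P <-> Q = False <-> False = True
(P ^ Q) & (P <-> Q) = False & True = False
(S -> Q) ^ ((P ^ Q) & (P <-> Q)) = False ^ False = False
((S -> Q) ^ ((P ^ Q) & (P <-> Q))) -> P = False -> False = True
P ^ Q = False ^ False = False
~(P ^ Q) = ~False = True
P | ~(P ^ Q) = False | True = True
(P | ~(P ^ Q)) -> Q = True -> False = False
Q -> P = False -> False = True
((P | ~(P ^ Q)) -> Q) -> (Q -> P) = False -> True = True
(((S -> Q) ^ ((P ^ Q) & (P <-> Q))) -> P) <-> (((P | ~(P ^ Q)) -> Q) -> (Q -> P)) = True <-> True = True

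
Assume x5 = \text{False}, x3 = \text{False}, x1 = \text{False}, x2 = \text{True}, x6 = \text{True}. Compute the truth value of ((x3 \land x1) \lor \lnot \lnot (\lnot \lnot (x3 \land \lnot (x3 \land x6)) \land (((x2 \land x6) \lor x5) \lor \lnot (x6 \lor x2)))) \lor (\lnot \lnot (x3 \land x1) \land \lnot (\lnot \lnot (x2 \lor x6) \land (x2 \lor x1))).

Substituting x5=\text{False}, x3=\text{False}, x1=\text{False}, x2=\text{True}, x6=\text{True}:
x3 \land x1 = \text{False} \land \text{False} = \text{False}
x3 \land x6 = \text{False} \land \text{True} = \text{False}
\lnot (x3 \land x6) = \lnot \text{False} = \text{True}
x3 \land \lnot (x3 \land x6) = \text{False} \land \text{True} = \text{False}
\lnot (x3 \land \lnot (x3 \land x6)) = \lnot \text{False} = \text{True}
\lnot \lnot (x3 \land \lnot (x3 \land x6)) = \lnot \text{True} = \text{False}
x2 \land x6 = \text{True} \land \text{True} = \text{True}
(x2 \land x6) \lor x5 = \text{True} \lor \text{False} = \text{True}
x6 \lor x2 = \text{True} \lor \text{True} = \text{True}
\lnot (x6 \lor x2) = \lnot \text{True} = \text{False}
((x2 \land x6) \lor x5) \lor \lnot (x6 \lor x2) = \text{True} \lor \text{False} = \text{True}
\lnot \lnot (x3 \land \lnot (x3 \land x6)) \land (((x2 \land x6) \lor x5) \lor \lnot (x6 \lor x2)) = \text{False} \land \text{True} = \text{False}
\lnot (\lnot \lnot (x3 \land \lnot (x3 \land x6)) \land (((x2 \land x6) \lor x5) \lor \lnot (x6 \lor x2))) = \lnot \text{False} = \text{True}
\lnot \lnot (\lnot \lnot (x3 \land \lnot (x3 \land x6)) \land (((x2 \land x6) \lor x5) \lor \lnot (x6 \lor x2))) = \lnot \text{True} = \text{False}
(x3 \land x1) \lor \lnot \lnot (\lnot \lnot (x3 \land \lnot (x3 \land x6)) \land (((x2 \land x6) \lor x5) \lor \lnot (x6 \lor x2))) = \text{False} \lor \text{False} = \text{False}
x3 \land x1 = \text{False} \land \text{False} = \text{False}
\lnot (x3 \land x1) = \lnot \text{False} = \text{True}
\lnot \lnot (x3 \land x1) = \lnot \text{True} = \text{False}
x2 \lor x6 = \text{True} \lor \text{True} = \text{True}
\lnot (x2 \lor x6) = \lnot \text{True} = \text{False}
\lnot \lnot (x2 \lor x6) = \lnot \text{False} = \text{True}
x2 \lor x1 = \text{True} \lor \text{False} = \text{True}
\lnot \lnot (x2 \lor x6) \land (x2 \lor x1) = \text{True} \land \text{True} = \text{True}
\lnot (\lnot \lnot (x2 \lor x6) \land (x2 \lor x1)) = \lnot \text{True} = \text{False}
\lnot \lnot (x3 \land x1) \land \lnot (\lnot \lnot (x2 \lor x6) \land (x2 \lor x1)) = \text{False} \land \text{False} = \text{False}
((x3 \land x1) \lor \lnot \lnot (\lnot \lnot (x3 \land \lnot (x3 \land x6)) \land (((x2 \land x6) \lor x5) \lor \lnot (x6 \lor x2)))) \lor (\lnot \lnot (x3 \land x1) \land \lnot (\lnot \lnot (x2 \lor x6) \land (x2 \lor x1))) = \text{False} \lor \text{False} = \text{False}

\text{False}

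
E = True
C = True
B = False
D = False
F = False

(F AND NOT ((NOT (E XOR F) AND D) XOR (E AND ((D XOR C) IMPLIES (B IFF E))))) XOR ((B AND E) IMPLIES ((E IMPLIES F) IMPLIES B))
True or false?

E XOR F = True XOR False = True
NOT (E XOR F) = NOT True = False
NOT (E XOR F) AND D = False AND False = False
D XOR C = False XOR True = True
B IFF E = False IFF True = False
(D XOR C) IMPLIES (B IFF E) = True IMPLIES False = False
E AND ((D XOR C) IMPLIES (B IFF E)) = True AND False = False
(NOT (E XOR F) AND D) XOR (E AND ((D XOR C) IMPLIES (B IFF E))) = False XOR False = False
NOT ((NOT (E XOR F) AND D) XOR (E AND ((D XOR C) IMPLIES (B IFF E)))) = NOT False = True
F AND NOT ((NOT (E XOR F) AND D) XOR (E AND ((D XOR C) IMPLIES (B IFF E)))) = False AND True = False
B AND E = False AND True = False
E IMPLIES F = True IMPLIES False = False
(E IMPLIES F) IMPLIES B = False IMPLIES False = True
(B AND E) IMPLIES ((E IMPLIES F) IMPLIES B) = False IMPLIES True = True
(F AND NOT ((NOT (E XOR F) AND D) XOR (E AND ((D XOR C) IMPLIES (B IFF E))))) XOR ((B AND E) IMPLIES ((E IMPLIES F) IMPLIES B)) = False XOR True = True

True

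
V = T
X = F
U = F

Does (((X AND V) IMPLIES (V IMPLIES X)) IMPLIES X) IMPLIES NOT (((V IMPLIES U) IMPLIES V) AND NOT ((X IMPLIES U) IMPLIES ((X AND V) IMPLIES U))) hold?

X AND V = F AND T = F
V IMPLIES X = T IMPLIES F = F
(X AND V) IMPLIES (V IMPLIES X) = F IMPLIES F = T
((X AND V) IMPLIES (V IMPLIES X)) IMPLIES X = T IMPLIES F = F
V IMPLIES U = T IMPLIES F = F
(V IMPLIES U) IMPLIES V = F IMPLIES T = T
X IMPLIES U = F IMPLIES F = T
X AND V = F AND T = F
(X AND V) IMPLIES U = F IMPLIES F = T
(X IMPLIES U) IMPLIES ((X AND V) IMPLIES U) = T IMPLIES T = T
NOT ((X IMPLIES U) IMPLIES ((X AND V) IMPLIES U)) = NOT T = F
((V IMPLIES U) IMPLIES V) AND NOT ((X IMPLIES U) IMPLIES ((X AND V) IMPLIES U)) = T AND F = F
NOT (((V IMPLIES U) IMPLIES V) AND NOT ((X IMPLIES U) IMPLIES ((X AND V) IMPLIES U))) = NOT F = T
(((X AND V) IMPLIES (V IMPLIES X)) IMPLIES X) IMPLIES NOT (((V IMPLIES U) IMPLIES V) AND NOT ((X IMPLIES U) IMPLIES ((X AND V) IMPLIES U))) = F IMPLIES T = T

T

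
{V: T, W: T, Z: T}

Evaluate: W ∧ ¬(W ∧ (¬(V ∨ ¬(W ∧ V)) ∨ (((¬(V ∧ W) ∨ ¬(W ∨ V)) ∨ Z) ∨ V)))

F

W ∧ V = T ∧ T = T
¬(W ∧ V) = ¬T = F
V ∨ ¬(W ∧ V) = T ∨ F = T
¬(V ∨ ¬(W ∧ V)) = ¬T = F
V ∧ W = T ∧ T = T
¬(V ∧ W) = ¬T = F
W ∨ V = T ∨ T = T
¬(W ∨ V) = ¬T = F
¬(V ∧ W) ∨ ¬(W ∨ V) = F ∨ F = F
(¬(V ∧ W) ∨ ¬(W ∨ V)) ∨ Z = F ∨ T = T
((¬(V ∧ W) ∨ ¬(W ∨ V)) ∨ Z) ∨ V = T ∨ T = T
¬(V ∨ ¬(W ∧ V)) ∨ (((¬(V ∧ W) ∨ ¬(W ∨ V)) ∨ Z) ∨ V) = F ∨ T = T
W ∧ (¬(V ∨ ¬(W ∧ V)) ∨ (((¬(V ∧ W) ∨ ¬(W ∨ V)) ∨ Z) ∨ V)) = T ∧ T = T
¬(W ∧ (¬(V ∨ ¬(W ∧ V)) ∨ (((¬(V ∧ W) ∨ ¬(W ∨ V)) ∨ Z) ∨ V))) = ¬T = F
W ∧ ¬(W ∧ (¬(V ∨ ¬(W ∧ V)) ∨ (((¬(V ∧ W) ∨ ¬(W ∨ V)) ∨ Z) ∨ V))) = T ∧ F = F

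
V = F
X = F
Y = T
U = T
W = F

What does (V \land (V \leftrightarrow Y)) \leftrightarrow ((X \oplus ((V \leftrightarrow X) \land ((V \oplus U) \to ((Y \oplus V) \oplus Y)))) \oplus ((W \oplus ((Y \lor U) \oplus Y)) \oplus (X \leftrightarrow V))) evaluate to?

F

V \leftrightarrow Y = F \leftrightarrow T = F
V \land (V \leftrightarrow Y) = F \land F = F
V \leftrightarrow X = F \leftrightarrow F = T
V \oplus U = F \oplus T = T
Y \oplus V = T \oplus F = T
(Y \oplus V) \oplus Y = T \oplus T = F
(V \oplus U) \to ((Y \oplus V) \oplus Y) = T \to F = F
(V \leftrightarrow X) \land ((V \oplus U) \to ((Y \oplus V) \oplus Y)) = T \land F = F
X \oplus ((V \leftrightarrow X) \land ((V \oplus U) \to ((Y \oplus V) \oplus Y))) = F \oplus F = F
Y \lor U = T \lor T = T
(Y \lor U) \oplus Y = T \oplus T = F
W \oplus ((Y \lor U) \oplus Y) = F \oplus F = F
X \leftrightarrow V = F \leftrightarrow F = T
(W \oplus ((Y \lor U) \oplus Y)) \oplus (X \leftrightarrow V) = F \oplus T = T
(X \oplus ((V \leftrightarrow X) \land ((V \oplus U) \to ((Y \oplus V) \oplus Y)))) \oplus ((W \oplus ((Y \lor U) \oplus Y)) \oplus (X \leftrightarrow V)) = F \oplus T = T
(V \land (V \leftrightarrow Y)) \leftrightarrow ((X \oplus ((V \leftrightarrow X) \land ((V \oplus U) \to ((Y \oplus V) \oplus Y)))) \oplus ((W \oplus ((Y \lor U) \oplus Y)) \oplus (X \leftrightarrow V))) = F \leftrightarrow T = F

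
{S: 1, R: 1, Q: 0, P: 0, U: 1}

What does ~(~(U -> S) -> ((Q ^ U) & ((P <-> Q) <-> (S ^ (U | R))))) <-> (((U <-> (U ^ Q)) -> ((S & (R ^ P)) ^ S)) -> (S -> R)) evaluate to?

U -> S = 1 -> 1 = 1
~(U -> S) = ~1 = 0
Q ^ U = 0 ^ 1 = 1
P <-> Q = 0 <-> 0 = 1
U | R = 1 | 1 = 1
S ^ (U | R) = 1 ^ 1 = 0
(P <-> Q) <-> (S ^ (U | R)) = 1 <-> 0 = 0
(Q ^ U) & ((P <-> Q) <-> (S ^ (U | R))) = 1 & 0 = 0
~(U -> S) -> ((Q ^ U) & ((P <-> Q) <-> (S ^ (U | R)))) = 0 -> 0 = 1
~(~(U -> S) -> ((Q ^ U) & ((P <-> Q) <-> (S ^ (U | R))))) = ~1 = 0
U ^ Q = 1 ^ 0 = 1
U <-> (U ^ Q) = 1 <-> 1 = 1
R ^ P = 1 ^ 0 = 1
S & (R ^ P) = 1 & 1 = 1
(S & (R ^ P)) ^ S = 1 ^ 1 = 0
(U <-> (U ^ Q)) -> ((S & (R ^ P)) ^ S) = 1 -> 0 = 0
S -> R = 1 -> 1 = 1
((U <-> (U ^ Q)) -> ((S & (R ^ P)) ^ S)) -> (S -> R) = 0 -> 1 = 1
~(~(U -> S) -> ((Q ^ U) & ((P <-> Q) <-> (S ^ (U | R))))) <-> (((U <-> (U ^ Q)) -> ((S & (R ^ P)) ^ S)) -> (S -> R)) = 0 <-> 1 = 0

0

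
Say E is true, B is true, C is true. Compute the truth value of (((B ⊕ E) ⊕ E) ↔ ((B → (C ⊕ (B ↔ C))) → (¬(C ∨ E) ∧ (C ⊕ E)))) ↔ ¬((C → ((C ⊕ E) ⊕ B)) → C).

B ⊕ E = True ⊕ True = False
(B ⊕ E) ⊕ E = False ⊕ True = True
B ↔ C = True ↔ True = True
C ⊕ (B ↔ C) = True ⊕ True = False
B → (C ⊕ (B ↔ C)) = True → False = False
C ∨ E = True ∨ True = True
¬(C ∨ E) = ¬True = False
C ⊕ E = True ⊕ True = False
¬(C ∨ E) ∧ (C ⊕ E) = False ∧ False = False
(B → (C ⊕ (B ↔ C))) → (¬(C ∨ E) ∧ (C ⊕ E)) = False → False = True
((B ⊕ E) ⊕ E) ↔ ((B → (C ⊕ (B ↔ C))) → (¬(C ∨ E) ∧ (C ⊕ E))) = True ↔ True = True
C ⊕ E = True ⊕ True = False
(C ⊕ E) ⊕ B = False ⊕ True = True
C → ((C ⊕ E) ⊕ B) = True → True = True
(C → ((C ⊕ E) ⊕ B)) → C = True → True = True
¬((C → ((C ⊕ E) ⊕ B)) → C) = ¬True = False
(((B ⊕ E) ⊕ E) ↔ ((B → (C ⊕ (B ↔ C))) → (¬(C ∨ E) ∧ (C ⊕ E)))) ↔ ¬((C → ((C ⊕ E) ⊕ B)) → C) = True ↔ False = False

False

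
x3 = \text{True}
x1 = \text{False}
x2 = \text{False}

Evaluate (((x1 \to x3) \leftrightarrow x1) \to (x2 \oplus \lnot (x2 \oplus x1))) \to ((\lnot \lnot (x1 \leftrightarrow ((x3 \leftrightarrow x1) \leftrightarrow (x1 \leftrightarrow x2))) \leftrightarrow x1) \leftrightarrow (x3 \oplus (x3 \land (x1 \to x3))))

\text{True}

x1 \to x3 = \text{False} \to \text{True} = \text{True}
(x1 \to x3) \leftrightarrow x1 = \text{True} \leftrightarrow \text{False} = \text{False}
x2 \oplus x1 = \text{False} \oplus \text{False} = \text{False}
\lnot (x2 \oplus x1) = \lnot \text{False} = \text{True}
x2 \oplus \lnot (x2 \oplus x1) = \text{False} \oplus \text{True} = \text{True}
((x1 \to x3) \leftrightarrow x1) \to (x2 \oplus \lnot (x2 \oplus x1)) = \text{False} \to \text{True} = \text{True}
x3 \leftrightarrow x1 = \text{True} \leftrightarrow \text{False} = \text{False}
x1 \leftrightarrow x2 = \text{False} \leftrightarrow \text{False} = \text{True}
(x3 \leftrightarrow x1) \leftrightarrow (x1 \leftrightarrow x2) = \text{False} \leftrightarrow \text{True} = \text{False}
x1 \leftrightarrow ((x3 \leftrightarrow x1) \leftrightarrow (x1 \leftrightarrow x2)) = \text{False} \leftrightarrow \text{False} = \text{True}
\lnot (x1 \leftrightarrow ((x3 \leftrightarrow x1) \leftrightarrow (x1 \leftrightarrow x2))) = \lnot \text{True} = \text{False}
\lnot \lnot (x1 \leftrightarrow ((x3 \leftrightarrow x1) \leftrightarrow (x1 \leftrightarrow x2))) = \lnot \text{False} = \text{True}
\lnot \lnot (x1 \leftrightarrow ((x3 \leftrightarrow x1) \leftrightarrow (x1 \leftrightarrow x2))) \leftrightarrow x1 = \text{True} \leftrightarrow \text{False} = \text{False}
x1 \to x3 = \text{False} \to \text{True} = \text{True}
x3 \land (x1 \to x3) = \text{True} \land \text{True} = \text{True}
x3 \oplus (x3 \land (x1 \to x3)) = \text{True} \oplus \text{True} = \text{False}
(\lnot \lnot (x1 \leftrightarrow ((x3 \leftrightarrow x1) \leftrightarrow (x1 \leftrightarrow x2))) \leftrightarrow x1) \leftrightarrow (x3 \oplus (x3 \land (x1 \to x3))) = \text{False} \leftrightarrow \text{False} = \text{True}
(((x1 \to x3) \leftrightarrow x1) \to (x2 \oplus \lnot (x2 \oplus x1))) \to ((\lnot \lnot (x1 \leftrightarrow ((x3 \leftrightarrow x1) \leftrightarrow (x1 \leftrightarrow x2))) \leftrightarrow x1) \leftrightarrow (x3 \oplus (x3 \land (x1 \to x3)))) = \text{True} \to \text{True} = \text{True}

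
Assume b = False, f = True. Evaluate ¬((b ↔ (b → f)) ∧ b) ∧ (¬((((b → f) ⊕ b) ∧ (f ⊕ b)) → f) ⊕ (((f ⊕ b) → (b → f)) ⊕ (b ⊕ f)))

False

b → f = False → True = True
b ↔ (b → f) = False ↔ True = False
(b ↔ (b → f)) ∧ b = False ∧ False = False
¬((b ↔ (b → f)) ∧ b) = ¬False = True
b → f = False → True = True
(b → f) ⊕ b = True ⊕ False = True
f ⊕ b = True ⊕ False = True
((b → f) ⊕ b) ∧ (f ⊕ b) = True ∧ True = True
(((b → f) ⊕ b) ∧ (f ⊕ b)) → f = True → True = True
¬((((b → f) ⊕ b) ∧ (f ⊕ b)) → f) = ¬True = False
f ⊕ b = True ⊕ False = True
b → f = False → True = True
(f ⊕ b) → (b → f) = True → True = True
b ⊕ f = False ⊕ True = True
((f ⊕ b) → (b → f)) ⊕ (b ⊕ f) = True ⊕ True = False
¬((((b → f) ⊕ b) ∧ (f ⊕ b)) → f) ⊕ (((f ⊕ b) → (b → f)) ⊕ (b ⊕ f)) = False ⊕ False = False
¬((b ↔ (b → f)) ∧ b) ∧ (¬((((b → f) ⊕ b) ∧ (f ⊕ b)) → f) ⊕ (((f ⊕ b) → (b → f)) ⊕ (b ⊕ f))) = True ∧ False = False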